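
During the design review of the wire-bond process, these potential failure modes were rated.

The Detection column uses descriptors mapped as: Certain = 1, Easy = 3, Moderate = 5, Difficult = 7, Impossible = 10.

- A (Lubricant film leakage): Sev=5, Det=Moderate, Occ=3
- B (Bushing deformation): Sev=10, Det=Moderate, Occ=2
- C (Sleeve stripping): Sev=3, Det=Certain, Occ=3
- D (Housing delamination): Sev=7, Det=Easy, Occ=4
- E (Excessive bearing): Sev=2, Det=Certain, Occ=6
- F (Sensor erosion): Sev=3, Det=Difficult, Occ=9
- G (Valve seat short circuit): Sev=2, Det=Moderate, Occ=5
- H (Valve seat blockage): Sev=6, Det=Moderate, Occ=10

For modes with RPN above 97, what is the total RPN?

589

RPN = Severity × Occurrence × Detection:
  A: 5 × 3 × 5 = 75
  B: 10 × 2 × 5 = 100
  C: 3 × 3 × 1 = 9
  D: 7 × 4 × 3 = 84
  E: 2 × 6 × 1 = 12
  F: 3 × 9 × 7 = 189
  G: 2 × 5 × 5 = 50
  H: 6 × 10 × 5 = 300
RPN > 97: B (100), F (189), H (300).
Sum: 100 + 189 + 300 = 589.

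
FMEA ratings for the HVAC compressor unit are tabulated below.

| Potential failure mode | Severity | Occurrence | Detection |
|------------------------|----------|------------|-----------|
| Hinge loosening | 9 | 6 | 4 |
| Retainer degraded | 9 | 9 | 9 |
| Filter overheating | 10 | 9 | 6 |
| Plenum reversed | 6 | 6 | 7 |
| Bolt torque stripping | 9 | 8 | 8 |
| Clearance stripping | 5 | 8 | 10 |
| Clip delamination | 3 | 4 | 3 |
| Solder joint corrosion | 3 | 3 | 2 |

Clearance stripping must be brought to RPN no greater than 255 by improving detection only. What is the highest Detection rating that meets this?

Clearance stripping: S=5, O=8, D=10 → current RPN = 400.
Fixed product = 40. Need 40 × D ≤ 255, so D ≤ 255/40 = 6.38.
Maximum integer Detection rating = 6 (gives RPN 240; D=7 would give 280 > 255).

6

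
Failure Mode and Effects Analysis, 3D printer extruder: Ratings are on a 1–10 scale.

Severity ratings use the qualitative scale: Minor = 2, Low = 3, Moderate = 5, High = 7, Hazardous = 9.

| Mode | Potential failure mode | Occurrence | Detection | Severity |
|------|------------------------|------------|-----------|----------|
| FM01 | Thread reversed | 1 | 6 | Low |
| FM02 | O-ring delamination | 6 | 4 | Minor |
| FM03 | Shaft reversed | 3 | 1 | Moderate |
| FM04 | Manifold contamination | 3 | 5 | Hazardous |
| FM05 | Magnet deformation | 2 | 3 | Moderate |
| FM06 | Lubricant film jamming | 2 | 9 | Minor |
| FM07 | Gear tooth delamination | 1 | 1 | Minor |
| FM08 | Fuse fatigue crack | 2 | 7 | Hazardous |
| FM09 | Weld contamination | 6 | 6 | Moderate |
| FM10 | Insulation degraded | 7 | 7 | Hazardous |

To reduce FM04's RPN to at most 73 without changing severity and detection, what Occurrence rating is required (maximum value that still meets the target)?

1

FM04: S=9, O=3, D=5 → current RPN = 135.
Fixed product = 45. Need 45 × O ≤ 73, so O ≤ 73/45 = 1.62.
Maximum integer Occurrence rating = 1 (gives RPN 45; O=2 would give 90 > 73).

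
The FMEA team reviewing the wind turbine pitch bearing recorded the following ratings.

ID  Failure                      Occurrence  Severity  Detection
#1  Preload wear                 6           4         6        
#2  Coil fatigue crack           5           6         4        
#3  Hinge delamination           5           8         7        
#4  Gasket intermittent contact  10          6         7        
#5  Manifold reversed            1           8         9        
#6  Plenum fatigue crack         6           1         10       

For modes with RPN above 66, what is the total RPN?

RPN = Severity × Occurrence × Detection:
  #1: 4 × 6 × 6 = 144
  #2: 6 × 5 × 4 = 120
  #3: 8 × 5 × 7 = 280
  #4: 6 × 10 × 7 = 420
  #5: 8 × 1 × 9 = 72
  #6: 1 × 6 × 10 = 60
RPN > 66: #1 (144), #2 (120), #3 (280), #4 (420), #5 (72).
Sum: 144 + 120 + 280 + 420 + 72 = 1036.

1036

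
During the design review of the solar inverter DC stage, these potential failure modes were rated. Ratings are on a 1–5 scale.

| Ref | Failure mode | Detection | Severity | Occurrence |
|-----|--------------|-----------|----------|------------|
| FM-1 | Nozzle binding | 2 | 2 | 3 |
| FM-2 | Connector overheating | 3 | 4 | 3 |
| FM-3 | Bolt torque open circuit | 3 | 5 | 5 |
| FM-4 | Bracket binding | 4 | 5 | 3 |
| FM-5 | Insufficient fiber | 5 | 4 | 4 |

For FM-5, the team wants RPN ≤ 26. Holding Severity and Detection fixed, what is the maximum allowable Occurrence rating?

1

FM-5: S=4, O=4, D=5 → current RPN = 80.
Fixed product = 20. Need 20 × O ≤ 26, so O ≤ 26/20 = 1.30.
Maximum integer Occurrence rating = 1 (gives RPN 20; O=2 would give 40 > 26).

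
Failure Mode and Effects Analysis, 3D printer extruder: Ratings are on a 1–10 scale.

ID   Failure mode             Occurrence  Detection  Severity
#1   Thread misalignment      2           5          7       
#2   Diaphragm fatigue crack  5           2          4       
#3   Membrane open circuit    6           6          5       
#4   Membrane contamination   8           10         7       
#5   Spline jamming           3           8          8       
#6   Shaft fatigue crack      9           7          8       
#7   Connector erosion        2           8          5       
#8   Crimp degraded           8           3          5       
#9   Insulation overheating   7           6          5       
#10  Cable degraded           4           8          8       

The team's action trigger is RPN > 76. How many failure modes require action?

RPN = Severity × Occurrence × Detection:
  #1: 7 × 2 × 5 = 70
  #2: 4 × 5 × 2 = 40
  #3: 5 × 6 × 6 = 180
  #4: 7 × 8 × 10 = 560
  #5: 8 × 3 × 8 = 192
  #6: 8 × 9 × 7 = 504
  #7: 5 × 2 × 8 = 80
  #8: 5 × 8 × 3 = 120
  #9: 5 × 7 × 6 = 210
  #10: 8 × 4 × 8 = 256
Modes with RPN > 76: #3 (180), #4 (560), #5 (192), #6 (504), #7 (80), #8 (120), #9 (210), #10 (256) → 8.

8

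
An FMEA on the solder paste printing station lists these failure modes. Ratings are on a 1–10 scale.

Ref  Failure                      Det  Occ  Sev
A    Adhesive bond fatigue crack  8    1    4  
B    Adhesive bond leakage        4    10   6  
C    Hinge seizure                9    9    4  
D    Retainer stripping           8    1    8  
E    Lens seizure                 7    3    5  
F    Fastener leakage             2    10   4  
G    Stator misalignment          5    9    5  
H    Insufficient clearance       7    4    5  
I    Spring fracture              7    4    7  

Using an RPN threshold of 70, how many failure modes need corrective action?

RPN = Severity × Occurrence × Detection:
  A: 4 × 1 × 8 = 32
  B: 6 × 10 × 4 = 240
  C: 4 × 9 × 9 = 324
  D: 8 × 1 × 8 = 64
  E: 5 × 3 × 7 = 105
  F: 4 × 10 × 2 = 80
  G: 5 × 9 × 5 = 225
  H: 5 × 4 × 7 = 140
  I: 7 × 4 × 7 = 196
Modes with RPN ≥ 70: B (240), C (324), E (105), F (80), G (225), H (140), I (196) → 7.

7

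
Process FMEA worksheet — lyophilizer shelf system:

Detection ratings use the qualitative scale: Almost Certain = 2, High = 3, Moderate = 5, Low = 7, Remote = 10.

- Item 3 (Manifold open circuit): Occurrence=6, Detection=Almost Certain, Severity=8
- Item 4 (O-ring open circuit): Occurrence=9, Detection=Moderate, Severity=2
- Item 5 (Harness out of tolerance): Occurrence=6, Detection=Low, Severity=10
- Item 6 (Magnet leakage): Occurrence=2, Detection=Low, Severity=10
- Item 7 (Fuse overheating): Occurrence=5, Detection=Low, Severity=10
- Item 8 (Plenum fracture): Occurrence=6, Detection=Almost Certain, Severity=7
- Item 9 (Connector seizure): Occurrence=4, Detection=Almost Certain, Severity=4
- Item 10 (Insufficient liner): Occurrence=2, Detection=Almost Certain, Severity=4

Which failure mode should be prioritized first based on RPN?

Item 5

RPN = Severity × Occurrence × Detection:
  Item 3: 8 × 6 × 2 = 96
  Item 4: 2 × 9 × 5 = 90
  Item 5: 10 × 6 × 7 = 420
  Item 6: 10 × 2 × 7 = 140
  Item 7: 10 × 5 × 7 = 350
  Item 8: 7 × 6 × 2 = 84
  Item 9: 4 × 4 × 2 = 32
  Item 10: 4 × 2 × 2 = 16
Highest RPN is 420 → Item 5.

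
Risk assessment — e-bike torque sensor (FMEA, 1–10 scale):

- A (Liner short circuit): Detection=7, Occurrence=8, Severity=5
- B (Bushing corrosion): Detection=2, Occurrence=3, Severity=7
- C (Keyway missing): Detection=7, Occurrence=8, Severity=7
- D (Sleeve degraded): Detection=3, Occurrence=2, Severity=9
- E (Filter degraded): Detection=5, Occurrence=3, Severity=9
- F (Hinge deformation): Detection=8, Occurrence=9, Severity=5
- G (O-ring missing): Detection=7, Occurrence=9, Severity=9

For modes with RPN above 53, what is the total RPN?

1788

RPN = Severity × Occurrence × Detection:
  A: 5 × 8 × 7 = 280
  B: 7 × 3 × 2 = 42
  C: 7 × 8 × 7 = 392
  D: 9 × 2 × 3 = 54
  E: 9 × 3 × 5 = 135
  F: 5 × 9 × 8 = 360
  G: 9 × 9 × 7 = 567
RPN > 53: A (280), C (392), D (54), E (135), F (360), G (567).
Sum: 280 + 392 + 54 + 135 + 360 + 567 = 1788.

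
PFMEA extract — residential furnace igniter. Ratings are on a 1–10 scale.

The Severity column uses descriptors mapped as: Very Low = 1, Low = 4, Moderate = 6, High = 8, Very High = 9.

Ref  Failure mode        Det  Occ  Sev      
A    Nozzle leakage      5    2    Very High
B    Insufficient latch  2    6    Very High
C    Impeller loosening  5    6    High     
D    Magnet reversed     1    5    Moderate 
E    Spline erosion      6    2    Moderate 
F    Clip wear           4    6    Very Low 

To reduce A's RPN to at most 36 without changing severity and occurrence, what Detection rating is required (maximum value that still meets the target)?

2

A: S=9, O=2, D=5 → current RPN = 90.
Fixed product = 18. Need 18 × D ≤ 36, so D ≤ 36/18 = 2.00.
Maximum integer Detection rating = 2 (gives RPN 36; D=3 would give 54 > 36).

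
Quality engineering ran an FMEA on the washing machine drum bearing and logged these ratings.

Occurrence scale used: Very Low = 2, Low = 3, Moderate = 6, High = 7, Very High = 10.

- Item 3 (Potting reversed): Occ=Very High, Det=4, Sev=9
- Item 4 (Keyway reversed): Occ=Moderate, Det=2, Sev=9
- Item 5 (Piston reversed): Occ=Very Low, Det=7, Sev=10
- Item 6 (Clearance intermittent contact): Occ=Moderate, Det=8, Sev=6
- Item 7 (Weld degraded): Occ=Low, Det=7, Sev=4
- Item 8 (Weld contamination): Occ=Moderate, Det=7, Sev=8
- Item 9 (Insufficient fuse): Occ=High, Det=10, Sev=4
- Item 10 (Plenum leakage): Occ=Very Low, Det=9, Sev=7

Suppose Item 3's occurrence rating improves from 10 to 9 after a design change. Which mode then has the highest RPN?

RPN = Severity × Occurrence × Detection:
  Item 3: 9 × 10 × 4 = 360
  Item 4: 9 × 6 × 2 = 108
  Item 5: 10 × 2 × 7 = 140
  Item 6: 6 × 6 × 8 = 288
  Item 7: 4 × 3 × 7 = 84
  Item 8: 8 × 6 × 7 = 336
  Item 9: 4 × 7 × 10 = 280
  Item 10: 7 × 2 × 9 = 126
After action: Item 3 → 9 × 9 × 4 = 324.
Revised RPNs: Item 8=336, Item 3=324, Item 6=288, Item 9=280, Item 5=140, Item 10=126, Item 4=108, Item 7=84.
Highest is now Item 8 (336).

Item 8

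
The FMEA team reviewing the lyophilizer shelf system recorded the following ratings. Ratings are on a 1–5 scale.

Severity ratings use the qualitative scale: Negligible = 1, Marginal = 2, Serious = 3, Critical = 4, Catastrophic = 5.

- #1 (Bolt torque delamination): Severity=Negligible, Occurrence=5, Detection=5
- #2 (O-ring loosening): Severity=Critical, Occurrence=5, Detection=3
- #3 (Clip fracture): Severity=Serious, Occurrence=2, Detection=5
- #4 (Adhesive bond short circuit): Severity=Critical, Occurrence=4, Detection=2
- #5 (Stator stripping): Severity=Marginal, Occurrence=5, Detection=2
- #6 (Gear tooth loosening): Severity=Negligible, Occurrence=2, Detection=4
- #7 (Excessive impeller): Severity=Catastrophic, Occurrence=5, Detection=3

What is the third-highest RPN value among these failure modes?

32

RPN = Severity × Occurrence × Detection:
  #1: 1 × 5 × 5 = 25
  #2: 4 × 5 × 3 = 60
  #3: 3 × 2 × 5 = 30
  #4: 4 × 4 × 2 = 32
  #5: 2 × 5 × 2 = 20
  #6: 1 × 2 × 4 = 8
  #7: 5 × 5 × 3 = 75
Sorted descending: 75, 60, 32, 30, 25, 20, 8.
The third-highest RPN is 32 (#4).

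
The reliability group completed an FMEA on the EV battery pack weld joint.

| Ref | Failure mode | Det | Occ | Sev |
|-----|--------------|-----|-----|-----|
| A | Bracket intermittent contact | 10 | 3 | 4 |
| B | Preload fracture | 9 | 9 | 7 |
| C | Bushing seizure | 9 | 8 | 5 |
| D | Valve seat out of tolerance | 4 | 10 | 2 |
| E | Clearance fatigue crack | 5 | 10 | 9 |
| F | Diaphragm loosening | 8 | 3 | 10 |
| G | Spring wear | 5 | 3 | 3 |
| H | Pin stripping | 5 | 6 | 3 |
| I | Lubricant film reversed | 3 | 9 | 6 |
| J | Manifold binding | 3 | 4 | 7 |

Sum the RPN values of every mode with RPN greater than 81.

2073

RPN = Severity × Occurrence × Detection:
  A: 4 × 3 × 10 = 120
  B: 7 × 9 × 9 = 567
  C: 5 × 8 × 9 = 360
  D: 2 × 10 × 4 = 80
  E: 9 × 10 × 5 = 450
  F: 10 × 3 × 8 = 240
  G: 3 × 3 × 5 = 45
  H: 3 × 6 × 5 = 90
  I: 6 × 9 × 3 = 162
  J: 7 × 4 × 3 = 84
RPN > 81: A (120), B (567), C (360), E (450), F (240), H (90), I (162), J (84).
Sum: 120 + 567 + 360 + 450 + 240 + 90 + 162 + 84 = 2073.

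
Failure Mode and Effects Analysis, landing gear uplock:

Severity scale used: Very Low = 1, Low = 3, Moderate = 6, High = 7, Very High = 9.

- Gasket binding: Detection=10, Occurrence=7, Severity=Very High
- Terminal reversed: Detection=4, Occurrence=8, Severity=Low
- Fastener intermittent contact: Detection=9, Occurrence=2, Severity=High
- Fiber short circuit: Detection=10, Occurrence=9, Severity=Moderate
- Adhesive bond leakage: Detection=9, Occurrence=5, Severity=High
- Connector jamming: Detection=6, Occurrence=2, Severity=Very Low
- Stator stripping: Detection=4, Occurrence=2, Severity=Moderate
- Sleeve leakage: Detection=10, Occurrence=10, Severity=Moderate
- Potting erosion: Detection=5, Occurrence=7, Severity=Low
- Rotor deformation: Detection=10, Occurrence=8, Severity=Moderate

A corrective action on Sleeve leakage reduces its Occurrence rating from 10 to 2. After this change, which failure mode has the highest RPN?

RPN = Severity × Occurrence × Detection:
  Gasket binding: 9 × 7 × 10 = 630
  Terminal reversed: 3 × 8 × 4 = 96
  Fastener intermittent contact: 7 × 2 × 9 = 126
  Fiber short circuit: 6 × 9 × 10 = 540
  Adhesive bond leakage: 7 × 5 × 9 = 315
  Connector jamming: 1 × 2 × 6 = 12
  Stator stripping: 6 × 2 × 4 = 48
  Sleeve leakage: 6 × 10 × 10 = 600
  Potting erosion: 3 × 7 × 5 = 105
  Rotor deformation: 6 × 8 × 10 = 480
After action: Sleeve leakage → 6 × 2 × 10 = 120.
Revised RPNs: Gasket binding=630, Fiber short circuit=540, Rotor deformation=480, Adhesive bond leakage=315, Fastener intermittent contact=126, Sleeve leakage=120, Potting erosion=105, Terminal reversed=96, Stator stripping=48, Connector jamming=12.
Highest is now Gasket binding (630).

Gasket binding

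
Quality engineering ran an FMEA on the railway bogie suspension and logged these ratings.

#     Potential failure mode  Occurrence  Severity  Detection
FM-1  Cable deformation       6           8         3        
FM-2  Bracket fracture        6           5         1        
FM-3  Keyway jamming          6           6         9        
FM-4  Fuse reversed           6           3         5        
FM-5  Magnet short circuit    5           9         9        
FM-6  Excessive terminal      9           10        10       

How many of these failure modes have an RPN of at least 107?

RPN = Severity × Occurrence × Detection:
  FM-1: 8 × 6 × 3 = 144
  FM-2: 5 × 6 × 1 = 30
  FM-3: 6 × 6 × 9 = 324
  FM-4: 3 × 6 × 5 = 90
  FM-5: 9 × 5 × 9 = 405
  FM-6: 10 × 9 × 10 = 900
Modes with RPN ≥ 107: FM-1 (144), FM-3 (324), FM-5 (405), FM-6 (900) → 4.

4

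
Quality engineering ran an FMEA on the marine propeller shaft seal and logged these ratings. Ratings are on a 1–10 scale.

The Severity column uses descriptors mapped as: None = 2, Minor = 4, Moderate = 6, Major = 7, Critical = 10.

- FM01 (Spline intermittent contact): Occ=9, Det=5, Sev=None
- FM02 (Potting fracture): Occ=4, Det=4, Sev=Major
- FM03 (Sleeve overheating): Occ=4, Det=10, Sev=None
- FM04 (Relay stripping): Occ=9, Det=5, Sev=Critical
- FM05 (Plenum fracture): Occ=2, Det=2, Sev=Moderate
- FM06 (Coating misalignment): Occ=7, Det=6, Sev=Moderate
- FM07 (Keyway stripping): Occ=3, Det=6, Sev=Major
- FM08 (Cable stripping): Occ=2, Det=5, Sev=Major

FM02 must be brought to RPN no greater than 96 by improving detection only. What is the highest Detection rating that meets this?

FM02: S=7, O=4, D=4 → current RPN = 112.
Fixed product = 28. Need 28 × D ≤ 96, so D ≤ 96/28 = 3.43.
Maximum integer Detection rating = 3 (gives RPN 84; D=4 would give 112 > 96).

3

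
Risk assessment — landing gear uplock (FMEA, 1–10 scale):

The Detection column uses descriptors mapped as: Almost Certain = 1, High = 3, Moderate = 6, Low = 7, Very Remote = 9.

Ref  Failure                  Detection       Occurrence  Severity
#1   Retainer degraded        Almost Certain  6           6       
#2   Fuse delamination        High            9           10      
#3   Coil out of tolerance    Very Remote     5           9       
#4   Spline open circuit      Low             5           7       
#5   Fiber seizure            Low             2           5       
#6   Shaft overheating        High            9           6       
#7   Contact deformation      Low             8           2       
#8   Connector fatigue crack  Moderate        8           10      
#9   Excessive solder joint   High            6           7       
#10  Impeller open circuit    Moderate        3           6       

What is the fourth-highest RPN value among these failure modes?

245

RPN = Severity × Occurrence × Detection:
  #1: 6 × 6 × 1 = 36
  #2: 10 × 9 × 3 = 270
  #3: 9 × 5 × 9 = 405
  #4: 7 × 5 × 7 = 245
  #5: 5 × 2 × 7 = 70
  #6: 6 × 9 × 3 = 162
  #7: 2 × 8 × 7 = 112
  #8: 10 × 8 × 6 = 480
  #9: 7 × 6 × 3 = 126
  #10: 6 × 3 × 6 = 108
Sorted descending: 480, 405, 270, 245, 162, 126, 112, 108, 70, 36.
The fourth-highest RPN is 245 (#4).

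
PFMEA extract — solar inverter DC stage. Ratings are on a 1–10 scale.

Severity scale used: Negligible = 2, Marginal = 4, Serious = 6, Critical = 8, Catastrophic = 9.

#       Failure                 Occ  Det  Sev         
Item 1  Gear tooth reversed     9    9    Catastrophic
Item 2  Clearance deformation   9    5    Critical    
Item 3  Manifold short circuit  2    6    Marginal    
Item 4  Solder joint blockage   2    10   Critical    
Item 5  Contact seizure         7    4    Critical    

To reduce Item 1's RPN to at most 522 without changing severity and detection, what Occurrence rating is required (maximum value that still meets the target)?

Item 1: S=9, O=9, D=9 → current RPN = 729.
Fixed product = 81. Need 81 × O ≤ 522, so O ≤ 522/81 = 6.44.
Maximum integer Occurrence rating = 6 (gives RPN 486; O=7 would give 567 > 522).

6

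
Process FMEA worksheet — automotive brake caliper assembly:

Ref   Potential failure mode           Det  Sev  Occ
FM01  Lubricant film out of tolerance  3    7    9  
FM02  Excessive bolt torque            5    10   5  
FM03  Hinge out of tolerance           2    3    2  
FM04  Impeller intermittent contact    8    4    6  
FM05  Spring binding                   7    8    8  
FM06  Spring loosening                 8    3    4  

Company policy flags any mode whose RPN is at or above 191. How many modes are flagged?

RPN = Severity × Occurrence × Detection:
  FM01: 7 × 9 × 3 = 189
  FM02: 10 × 5 × 5 = 250
  FM03: 3 × 2 × 2 = 12
  FM04: 4 × 6 × 8 = 192
  FM05: 8 × 8 × 7 = 448
  FM06: 3 × 4 × 8 = 96
Modes with RPN ≥ 191: FM02 (250), FM04 (192), FM05 (448) → 3.

3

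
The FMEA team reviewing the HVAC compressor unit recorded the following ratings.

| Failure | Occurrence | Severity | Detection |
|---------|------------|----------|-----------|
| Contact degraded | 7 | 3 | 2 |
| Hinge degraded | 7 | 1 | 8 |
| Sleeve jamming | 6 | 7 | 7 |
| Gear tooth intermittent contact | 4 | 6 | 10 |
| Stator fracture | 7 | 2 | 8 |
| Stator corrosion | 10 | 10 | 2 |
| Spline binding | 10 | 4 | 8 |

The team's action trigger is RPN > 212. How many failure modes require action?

3

RPN = Severity × Occurrence × Detection:
  Contact degraded: 3 × 7 × 2 = 42
  Hinge degraded: 1 × 7 × 8 = 56
  Sleeve jamming: 7 × 6 × 7 = 294
  Gear tooth intermittent contact: 6 × 4 × 10 = 240
  Stator fracture: 2 × 7 × 8 = 112
  Stator corrosion: 10 × 10 × 2 = 200
  Spline binding: 4 × 10 × 8 = 320
Modes with RPN > 212: Sleeve jamming (294), Gear tooth intermittent contact (240), Spline binding (320) → 3.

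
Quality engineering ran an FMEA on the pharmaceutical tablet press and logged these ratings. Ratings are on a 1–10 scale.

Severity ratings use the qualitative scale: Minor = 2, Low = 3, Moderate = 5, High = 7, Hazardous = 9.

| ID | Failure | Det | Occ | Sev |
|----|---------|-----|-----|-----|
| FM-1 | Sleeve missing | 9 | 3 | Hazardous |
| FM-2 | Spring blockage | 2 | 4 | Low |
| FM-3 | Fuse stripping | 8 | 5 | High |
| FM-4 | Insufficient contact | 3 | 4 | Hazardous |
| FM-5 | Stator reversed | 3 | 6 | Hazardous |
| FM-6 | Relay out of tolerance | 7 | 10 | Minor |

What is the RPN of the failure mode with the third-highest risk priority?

162

RPN = Severity × Occurrence × Detection:
  FM-1: 9 × 3 × 9 = 243
  FM-2: 3 × 4 × 2 = 24
  FM-3: 7 × 5 × 8 = 280
  FM-4: 9 × 4 × 3 = 108
  FM-5: 9 × 6 × 3 = 162
  FM-6: 2 × 10 × 7 = 140
Sorted descending: 280, 243, 162, 140, 108, 24.
The third-highest RPN is 162 (FM-5).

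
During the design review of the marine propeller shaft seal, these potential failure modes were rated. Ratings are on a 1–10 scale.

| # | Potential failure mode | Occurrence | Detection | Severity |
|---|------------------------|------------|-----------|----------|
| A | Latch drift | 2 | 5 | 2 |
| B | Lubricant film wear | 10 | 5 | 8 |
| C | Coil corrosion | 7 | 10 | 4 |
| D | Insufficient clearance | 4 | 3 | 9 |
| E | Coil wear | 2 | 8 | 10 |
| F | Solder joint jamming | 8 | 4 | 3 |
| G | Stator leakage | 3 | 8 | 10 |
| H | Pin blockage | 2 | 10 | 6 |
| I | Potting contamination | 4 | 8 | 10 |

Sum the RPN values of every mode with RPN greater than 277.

RPN = Severity × Occurrence × Detection:
  A: 2 × 2 × 5 = 20
  B: 8 × 10 × 5 = 400
  C: 4 × 7 × 10 = 280
  D: 9 × 4 × 3 = 108
  E: 10 × 2 × 8 = 160
  F: 3 × 8 × 4 = 96
  G: 10 × 3 × 8 = 240
  H: 6 × 2 × 10 = 120
  I: 10 × 4 × 8 = 320
RPN > 277: B (400), C (280), I (320).
Sum: 400 + 280 + 320 = 1000.

1000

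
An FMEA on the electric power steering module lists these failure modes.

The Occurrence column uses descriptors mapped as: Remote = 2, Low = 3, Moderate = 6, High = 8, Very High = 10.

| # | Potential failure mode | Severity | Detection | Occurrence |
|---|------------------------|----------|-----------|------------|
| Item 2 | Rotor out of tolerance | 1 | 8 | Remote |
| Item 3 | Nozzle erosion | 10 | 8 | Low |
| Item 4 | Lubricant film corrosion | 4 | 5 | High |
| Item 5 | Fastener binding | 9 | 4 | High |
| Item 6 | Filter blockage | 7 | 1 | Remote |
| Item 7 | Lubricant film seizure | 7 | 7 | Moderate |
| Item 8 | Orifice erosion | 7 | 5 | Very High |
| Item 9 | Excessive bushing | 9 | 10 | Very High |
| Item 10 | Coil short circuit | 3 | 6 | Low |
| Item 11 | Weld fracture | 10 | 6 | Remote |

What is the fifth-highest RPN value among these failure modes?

240

RPN = Severity × Occurrence × Detection:
  Item 2: 1 × 2 × 8 = 16
  Item 3: 10 × 3 × 8 = 240
  Item 4: 4 × 8 × 5 = 160
  Item 5: 9 × 8 × 4 = 288
  Item 6: 7 × 2 × 1 = 14
  Item 7: 7 × 6 × 7 = 294
  Item 8: 7 × 10 × 5 = 350
  Item 9: 9 × 10 × 10 = 900
  Item 10: 3 × 3 × 6 = 54
  Item 11: 10 × 2 × 6 = 120
Sorted descending: 900, 350, 294, 288, 240, 160, 120, 54, 16, 14.
The fifth-highest RPN is 240 (Item 3).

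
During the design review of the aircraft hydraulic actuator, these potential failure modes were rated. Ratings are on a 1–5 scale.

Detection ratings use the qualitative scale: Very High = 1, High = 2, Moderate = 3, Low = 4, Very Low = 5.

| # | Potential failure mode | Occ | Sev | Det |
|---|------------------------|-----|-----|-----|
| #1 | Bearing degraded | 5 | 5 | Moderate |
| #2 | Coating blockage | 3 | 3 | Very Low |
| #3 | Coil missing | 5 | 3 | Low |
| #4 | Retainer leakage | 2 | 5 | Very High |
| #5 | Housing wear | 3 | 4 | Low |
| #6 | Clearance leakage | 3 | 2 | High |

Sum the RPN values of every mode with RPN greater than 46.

183

RPN = Severity × Occurrence × Detection:
  #1: 5 × 5 × 3 = 75
  #2: 3 × 3 × 5 = 45
  #3: 3 × 5 × 4 = 60
  #4: 5 × 2 × 1 = 10
  #5: 4 × 3 × 4 = 48
  #6: 2 × 3 × 2 = 12
RPN > 46: #1 (75), #3 (60), #5 (48).
Sum: 75 + 60 + 48 = 183.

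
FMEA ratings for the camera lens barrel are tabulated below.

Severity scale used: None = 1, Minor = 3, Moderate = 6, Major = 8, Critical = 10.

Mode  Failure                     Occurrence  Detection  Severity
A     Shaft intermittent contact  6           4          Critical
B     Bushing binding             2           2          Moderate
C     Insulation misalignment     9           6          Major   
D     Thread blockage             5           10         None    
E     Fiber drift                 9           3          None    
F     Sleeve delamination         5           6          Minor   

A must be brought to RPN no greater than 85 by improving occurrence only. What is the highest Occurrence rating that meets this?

A: S=10, O=6, D=4 → current RPN = 240.
Fixed product = 40. Need 40 × O ≤ 85, so O ≤ 85/40 = 2.12.
Maximum integer Occurrence rating = 2 (gives RPN 80; O=3 would give 120 > 85).

2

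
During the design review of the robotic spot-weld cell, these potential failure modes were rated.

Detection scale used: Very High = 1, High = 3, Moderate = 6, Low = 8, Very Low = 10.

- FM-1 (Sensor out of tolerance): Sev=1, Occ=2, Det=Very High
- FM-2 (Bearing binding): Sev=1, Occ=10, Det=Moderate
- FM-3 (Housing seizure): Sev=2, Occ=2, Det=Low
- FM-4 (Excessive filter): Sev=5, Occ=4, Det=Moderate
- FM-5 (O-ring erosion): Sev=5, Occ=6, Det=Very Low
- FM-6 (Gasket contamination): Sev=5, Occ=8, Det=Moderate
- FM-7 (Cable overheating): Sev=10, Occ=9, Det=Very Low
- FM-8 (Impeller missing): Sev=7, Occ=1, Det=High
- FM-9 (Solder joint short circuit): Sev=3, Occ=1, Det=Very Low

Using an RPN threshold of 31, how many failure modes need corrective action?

RPN = Severity × Occurrence × Detection:
  FM-1: 1 × 2 × 1 = 2
  FM-2: 1 × 10 × 6 = 60
  FM-3: 2 × 2 × 8 = 32
  FM-4: 5 × 4 × 6 = 120
  FM-5: 5 × 6 × 10 = 300
  FM-6: 5 × 8 × 6 = 240
  FM-7: 10 × 9 × 10 = 900
  FM-8: 7 × 1 × 3 = 21
  FM-9: 3 × 1 × 10 = 30
Modes with RPN ≥ 31: FM-2 (60), FM-3 (32), FM-4 (120), FM-5 (300), FM-6 (240), FM-7 (900) → 6.

6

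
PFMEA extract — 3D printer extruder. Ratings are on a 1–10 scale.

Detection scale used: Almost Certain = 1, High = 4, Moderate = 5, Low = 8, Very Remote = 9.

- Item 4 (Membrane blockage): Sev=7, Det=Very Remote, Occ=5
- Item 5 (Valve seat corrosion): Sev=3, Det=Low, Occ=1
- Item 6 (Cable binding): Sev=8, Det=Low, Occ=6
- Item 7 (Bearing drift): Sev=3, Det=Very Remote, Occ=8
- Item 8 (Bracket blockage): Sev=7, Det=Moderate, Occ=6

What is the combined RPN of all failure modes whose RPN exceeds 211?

RPN = Severity × Occurrence × Detection:
  Item 4: 7 × 5 × 9 = 315
  Item 5: 3 × 1 × 8 = 24
  Item 6: 8 × 6 × 8 = 384
  Item 7: 3 × 8 × 9 = 216
  Item 8: 7 × 6 × 5 = 210
RPN > 211: Item 4 (315), Item 6 (384), Item 7 (216).
Sum: 315 + 384 + 216 = 915.

915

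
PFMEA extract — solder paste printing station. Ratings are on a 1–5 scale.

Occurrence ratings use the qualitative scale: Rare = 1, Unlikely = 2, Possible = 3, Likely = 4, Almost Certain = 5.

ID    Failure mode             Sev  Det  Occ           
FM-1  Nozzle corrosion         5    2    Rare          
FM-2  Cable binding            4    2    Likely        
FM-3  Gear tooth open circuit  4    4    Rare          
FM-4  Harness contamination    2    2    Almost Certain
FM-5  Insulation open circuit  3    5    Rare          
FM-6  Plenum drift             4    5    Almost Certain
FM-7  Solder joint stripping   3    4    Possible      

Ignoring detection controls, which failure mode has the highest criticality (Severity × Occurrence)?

Criticality = Severity × Occurrence:
  FM-1: 5 × 1 = 5
  FM-2: 4 × 4 = 16
  FM-3: 4 × 1 = 4
  FM-4: 2 × 5 = 10
  FM-5: 3 × 1 = 3
  FM-6: 4 × 5 = 20
  FM-7: 3 × 3 = 9
Highest criticality is 20 → FM-6.

FM-6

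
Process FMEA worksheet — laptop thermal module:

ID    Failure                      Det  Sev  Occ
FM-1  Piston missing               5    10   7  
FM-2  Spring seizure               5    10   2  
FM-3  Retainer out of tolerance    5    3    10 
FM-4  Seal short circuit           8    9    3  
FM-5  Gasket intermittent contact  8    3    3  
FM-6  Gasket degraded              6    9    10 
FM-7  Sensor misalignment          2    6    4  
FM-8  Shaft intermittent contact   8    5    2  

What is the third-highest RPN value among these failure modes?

216

RPN = Severity × Occurrence × Detection:
  FM-1: 10 × 7 × 5 = 350
  FM-2: 10 × 2 × 5 = 100
  FM-3: 3 × 10 × 5 = 150
  FM-4: 9 × 3 × 8 = 216
  FM-5: 3 × 3 × 8 = 72
  FM-6: 9 × 10 × 6 = 540
  FM-7: 6 × 4 × 2 = 48
  FM-8: 5 × 2 × 8 = 80
Sorted descending: 540, 350, 216, 150, 100, 80, 72, 48.
The third-highest RPN is 216 (FM-4).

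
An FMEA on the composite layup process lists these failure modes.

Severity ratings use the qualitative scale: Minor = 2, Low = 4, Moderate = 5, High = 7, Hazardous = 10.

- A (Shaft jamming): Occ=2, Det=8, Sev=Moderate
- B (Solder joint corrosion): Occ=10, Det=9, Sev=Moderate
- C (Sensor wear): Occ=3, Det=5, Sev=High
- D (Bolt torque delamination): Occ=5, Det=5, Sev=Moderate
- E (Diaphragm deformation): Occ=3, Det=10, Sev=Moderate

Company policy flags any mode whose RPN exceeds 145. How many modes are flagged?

RPN = Severity × Occurrence × Detection:
  A: 5 × 2 × 8 = 80
  B: 5 × 10 × 9 = 450
  C: 7 × 3 × 5 = 105
  D: 5 × 5 × 5 = 125
  E: 5 × 3 × 10 = 150
Modes with RPN > 145: B (450), E (150) → 2.

2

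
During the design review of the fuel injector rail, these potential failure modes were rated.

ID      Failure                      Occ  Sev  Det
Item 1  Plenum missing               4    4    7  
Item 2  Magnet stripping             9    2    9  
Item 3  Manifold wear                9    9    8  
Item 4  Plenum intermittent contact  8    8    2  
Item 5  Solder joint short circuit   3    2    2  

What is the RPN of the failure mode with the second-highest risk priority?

162

RPN = Severity × Occurrence × Detection:
  Item 1: 4 × 4 × 7 = 112
  Item 2: 2 × 9 × 9 = 162
  Item 3: 9 × 9 × 8 = 648
  Item 4: 8 × 8 × 2 = 128
  Item 5: 2 × 3 × 2 = 12
Sorted descending: 648, 162, 128, 112, 12.
The second-highest RPN is 162 (Item 2).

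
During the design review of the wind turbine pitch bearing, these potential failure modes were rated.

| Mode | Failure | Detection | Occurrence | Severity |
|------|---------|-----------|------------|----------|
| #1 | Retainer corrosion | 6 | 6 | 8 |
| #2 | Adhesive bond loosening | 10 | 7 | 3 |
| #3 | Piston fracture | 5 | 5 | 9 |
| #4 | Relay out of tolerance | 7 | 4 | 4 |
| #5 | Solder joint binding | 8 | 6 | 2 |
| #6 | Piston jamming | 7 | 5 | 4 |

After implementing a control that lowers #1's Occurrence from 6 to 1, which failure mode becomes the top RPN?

RPN = Severity × Occurrence × Detection:
  #1: 8 × 6 × 6 = 288
  #2: 3 × 7 × 10 = 210
  #3: 9 × 5 × 5 = 225
  #4: 4 × 4 × 7 = 112
  #5: 2 × 6 × 8 = 96
  #6: 4 × 5 × 7 = 140
After action: #1 → 8 × 1 × 6 = 48.
Revised RPNs: #3=225, #2=210, #6=140, #4=112, #5=96, #1=48.
Highest is now #3 (225).

#3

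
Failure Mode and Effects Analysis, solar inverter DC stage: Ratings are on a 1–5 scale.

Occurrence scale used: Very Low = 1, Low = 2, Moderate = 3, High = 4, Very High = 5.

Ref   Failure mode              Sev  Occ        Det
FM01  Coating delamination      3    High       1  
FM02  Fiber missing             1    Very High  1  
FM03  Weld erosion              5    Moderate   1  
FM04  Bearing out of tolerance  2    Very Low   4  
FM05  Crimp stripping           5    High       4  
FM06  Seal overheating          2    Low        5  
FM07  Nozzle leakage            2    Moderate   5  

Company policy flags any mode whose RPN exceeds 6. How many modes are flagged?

6

RPN = Severity × Occurrence × Detection:
  FM01: 3 × 4 × 1 = 12
  FM02: 1 × 5 × 1 = 5
  FM03: 5 × 3 × 1 = 15
  FM04: 2 × 1 × 4 = 8
  FM05: 5 × 4 × 4 = 80
  FM06: 2 × 2 × 5 = 20
  FM07: 2 × 3 × 5 = 30
Modes with RPN > 6: FM01 (12), FM03 (15), FM04 (8), FM05 (80), FM06 (20), FM07 (30) → 6.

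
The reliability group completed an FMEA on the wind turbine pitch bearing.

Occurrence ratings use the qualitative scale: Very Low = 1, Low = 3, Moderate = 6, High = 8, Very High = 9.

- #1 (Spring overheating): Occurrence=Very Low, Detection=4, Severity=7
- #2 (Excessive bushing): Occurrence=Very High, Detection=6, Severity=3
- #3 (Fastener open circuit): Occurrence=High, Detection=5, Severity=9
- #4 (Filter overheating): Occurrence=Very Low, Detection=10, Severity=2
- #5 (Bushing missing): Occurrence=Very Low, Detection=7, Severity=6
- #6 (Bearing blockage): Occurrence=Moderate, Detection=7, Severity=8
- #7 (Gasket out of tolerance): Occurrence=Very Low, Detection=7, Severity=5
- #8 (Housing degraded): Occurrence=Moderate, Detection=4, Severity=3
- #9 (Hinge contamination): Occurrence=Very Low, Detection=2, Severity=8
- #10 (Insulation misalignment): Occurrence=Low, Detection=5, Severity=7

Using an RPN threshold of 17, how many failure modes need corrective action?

RPN = Severity × Occurrence × Detection:
  #1: 7 × 1 × 4 = 28
  #2: 3 × 9 × 6 = 162
  #3: 9 × 8 × 5 = 360
  #4: 2 × 1 × 10 = 20
  #5: 6 × 1 × 7 = 42
  #6: 8 × 6 × 7 = 336
  #7: 5 × 1 × 7 = 35
  #8: 3 × 6 × 4 = 72
  #9: 8 × 1 × 2 = 16
  #10: 7 × 3 × 5 = 105
Modes with RPN ≥ 17: #1 (28), #2 (162), #3 (360), #4 (20), #5 (42), #6 (336), #7 (35), #8 (72), #10 (105) → 9.

9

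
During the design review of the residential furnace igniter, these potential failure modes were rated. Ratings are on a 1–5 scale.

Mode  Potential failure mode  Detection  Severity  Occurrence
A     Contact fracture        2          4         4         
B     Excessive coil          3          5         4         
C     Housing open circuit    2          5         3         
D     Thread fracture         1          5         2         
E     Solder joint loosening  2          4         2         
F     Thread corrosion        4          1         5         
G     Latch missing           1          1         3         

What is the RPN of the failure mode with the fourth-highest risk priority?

RPN = Severity × Occurrence × Detection:
  A: 4 × 4 × 2 = 32
  B: 5 × 4 × 3 = 60
  C: 5 × 3 × 2 = 30
  D: 5 × 2 × 1 = 10
  E: 4 × 2 × 2 = 16
  F: 1 × 5 × 4 = 20
  G: 1 × 3 × 1 = 3
Sorted descending: 60, 32, 30, 20, 16, 10, 3.
The fourth-highest RPN is 20 (F).

20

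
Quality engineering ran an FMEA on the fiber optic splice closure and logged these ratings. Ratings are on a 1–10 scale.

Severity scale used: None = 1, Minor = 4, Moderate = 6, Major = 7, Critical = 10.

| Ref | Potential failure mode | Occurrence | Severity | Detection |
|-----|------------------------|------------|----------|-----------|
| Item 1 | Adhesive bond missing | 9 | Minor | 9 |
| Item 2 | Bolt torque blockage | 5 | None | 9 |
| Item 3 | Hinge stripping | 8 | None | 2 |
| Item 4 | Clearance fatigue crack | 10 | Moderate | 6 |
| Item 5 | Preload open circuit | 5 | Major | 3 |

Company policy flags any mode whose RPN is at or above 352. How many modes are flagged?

1

RPN = Severity × Occurrence × Detection:
  Item 1: 4 × 9 × 9 = 324
  Item 2: 1 × 5 × 9 = 45
  Item 3: 1 × 8 × 2 = 16
  Item 4: 6 × 10 × 6 = 360
  Item 5: 7 × 5 × 3 = 105
Modes with RPN ≥ 352: Item 4 (360) → 1.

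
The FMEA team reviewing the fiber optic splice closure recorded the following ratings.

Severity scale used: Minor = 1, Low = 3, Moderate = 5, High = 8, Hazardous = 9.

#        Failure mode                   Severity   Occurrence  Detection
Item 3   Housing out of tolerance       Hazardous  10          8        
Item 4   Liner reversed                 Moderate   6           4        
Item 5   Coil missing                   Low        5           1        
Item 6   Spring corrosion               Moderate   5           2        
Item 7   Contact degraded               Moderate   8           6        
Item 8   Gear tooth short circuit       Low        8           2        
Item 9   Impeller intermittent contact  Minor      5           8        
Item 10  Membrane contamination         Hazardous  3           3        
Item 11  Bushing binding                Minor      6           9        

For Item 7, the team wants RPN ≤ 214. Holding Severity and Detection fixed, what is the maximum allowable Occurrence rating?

Item 7: S=5, O=8, D=6 → current RPN = 240.
Fixed product = 30. Need 30 × O ≤ 214, so O ≤ 214/30 = 7.13.
Maximum integer Occurrence rating = 7 (gives RPN 210; O=8 would give 240 > 214).

7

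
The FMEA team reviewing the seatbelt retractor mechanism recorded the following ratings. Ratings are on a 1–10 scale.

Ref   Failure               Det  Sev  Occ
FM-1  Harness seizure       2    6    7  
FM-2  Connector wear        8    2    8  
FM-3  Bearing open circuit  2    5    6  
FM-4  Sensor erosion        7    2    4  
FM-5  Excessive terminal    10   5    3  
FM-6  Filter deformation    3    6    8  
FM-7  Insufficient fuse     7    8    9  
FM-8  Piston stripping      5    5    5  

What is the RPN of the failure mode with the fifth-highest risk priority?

125

RPN = Severity × Occurrence × Detection:
  FM-1: 6 × 7 × 2 = 84
  FM-2: 2 × 8 × 8 = 128
  FM-3: 5 × 6 × 2 = 60
  FM-4: 2 × 4 × 7 = 56
  FM-5: 5 × 3 × 10 = 150
  FM-6: 6 × 8 × 3 = 144
  FM-7: 8 × 9 × 7 = 504
  FM-8: 5 × 5 × 5 = 125
Sorted descending: 504, 150, 144, 128, 125, 84, 60, 56.
The fifth-highest RPN is 125 (FM-8).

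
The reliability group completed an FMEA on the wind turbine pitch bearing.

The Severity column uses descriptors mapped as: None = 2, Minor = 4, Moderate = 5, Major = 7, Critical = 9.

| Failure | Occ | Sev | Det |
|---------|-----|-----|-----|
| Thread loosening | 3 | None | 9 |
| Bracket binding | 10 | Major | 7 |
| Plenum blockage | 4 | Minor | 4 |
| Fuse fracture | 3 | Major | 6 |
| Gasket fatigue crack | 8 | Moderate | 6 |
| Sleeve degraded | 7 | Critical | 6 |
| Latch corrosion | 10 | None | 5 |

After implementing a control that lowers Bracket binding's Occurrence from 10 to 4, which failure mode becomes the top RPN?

Sleeve degraded

RPN = Severity × Occurrence × Detection:
  Thread loosening: 2 × 3 × 9 = 54
  Bracket binding: 7 × 10 × 7 = 490
  Plenum blockage: 4 × 4 × 4 = 64
  Fuse fracture: 7 × 3 × 6 = 126
  Gasket fatigue crack: 5 × 8 × 6 = 240
  Sleeve degraded: 9 × 7 × 6 = 378
  Latch corrosion: 2 × 10 × 5 = 100
After action: Bracket binding → 7 × 4 × 7 = 196.
Revised RPNs: Sleeve degraded=378, Gasket fatigue crack=240, Bracket binding=196, Fuse fracture=126, Latch corrosion=100, Plenum blockage=64, Thread loosening=54.
Highest is now Sleeve degraded (378).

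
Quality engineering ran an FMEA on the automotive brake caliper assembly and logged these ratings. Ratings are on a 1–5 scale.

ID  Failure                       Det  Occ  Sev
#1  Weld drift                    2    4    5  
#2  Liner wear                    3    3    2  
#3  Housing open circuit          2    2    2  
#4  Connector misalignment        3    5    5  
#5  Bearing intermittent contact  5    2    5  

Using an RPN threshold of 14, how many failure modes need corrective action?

RPN = Severity × Occurrence × Detection:
  #1: 5 × 4 × 2 = 40
  #2: 2 × 3 × 3 = 18
  #3: 2 × 2 × 2 = 8
  #4: 5 × 5 × 3 = 75
  #5: 5 × 2 × 5 = 50
Modes with RPN ≥ 14: #1 (40), #2 (18), #4 (75), #5 (50) → 4.

4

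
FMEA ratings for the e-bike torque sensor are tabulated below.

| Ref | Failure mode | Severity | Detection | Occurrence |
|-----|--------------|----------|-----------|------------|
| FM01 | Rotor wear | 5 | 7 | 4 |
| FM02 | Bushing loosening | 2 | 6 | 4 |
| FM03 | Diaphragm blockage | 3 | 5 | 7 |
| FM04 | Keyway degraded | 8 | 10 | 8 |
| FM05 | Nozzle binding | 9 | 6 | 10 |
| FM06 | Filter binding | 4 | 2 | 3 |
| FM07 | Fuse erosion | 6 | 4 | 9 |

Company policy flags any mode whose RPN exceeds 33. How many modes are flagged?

RPN = Severity × Occurrence × Detection:
  FM01: 5 × 4 × 7 = 140
  FM02: 2 × 4 × 6 = 48
  FM03: 3 × 7 × 5 = 105
  FM04: 8 × 8 × 10 = 640
  FM05: 9 × 10 × 6 = 540
  FM06: 4 × 3 × 2 = 24
  FM07: 6 × 9 × 4 = 216
Modes with RPN > 33: FM01 (140), FM02 (48), FM03 (105), FM04 (640), FM05 (540), FM07 (216) → 6.

6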